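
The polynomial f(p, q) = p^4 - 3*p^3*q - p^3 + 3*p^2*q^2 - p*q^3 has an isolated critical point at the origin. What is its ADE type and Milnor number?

Type E7, Milnor number mu = 7.

The Hessian of f at 0 has rank 0. Corank 2; j^3 = -p^3 is a perfect cube, so E-series; the 4-jet and mu = 7 give E_7.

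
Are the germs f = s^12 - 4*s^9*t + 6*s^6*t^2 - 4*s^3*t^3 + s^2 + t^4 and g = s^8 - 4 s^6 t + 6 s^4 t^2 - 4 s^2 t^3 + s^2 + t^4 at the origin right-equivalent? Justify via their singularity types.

Yes.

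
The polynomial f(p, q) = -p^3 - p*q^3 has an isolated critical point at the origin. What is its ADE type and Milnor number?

The Hessian of f at 0 has rank 0. Corank 2; j^3 = -p^3 is a perfect cube, so E-series; the 4-jet and mu = 7 give E_7.

Type E_{7}, Milnor number mu = 7.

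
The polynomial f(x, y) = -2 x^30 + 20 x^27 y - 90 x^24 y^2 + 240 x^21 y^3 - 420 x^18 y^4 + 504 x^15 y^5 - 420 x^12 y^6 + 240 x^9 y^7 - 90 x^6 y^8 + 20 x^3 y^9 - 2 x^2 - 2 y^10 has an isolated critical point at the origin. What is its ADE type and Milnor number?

Type A_{9}, Milnor number mu = 9.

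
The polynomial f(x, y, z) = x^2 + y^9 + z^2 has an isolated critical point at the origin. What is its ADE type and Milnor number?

Type A8, Milnor number mu = 8.

The Hessian of f at 0 has rank 2. Corank 1: A-series; mu = 8 gives A_8.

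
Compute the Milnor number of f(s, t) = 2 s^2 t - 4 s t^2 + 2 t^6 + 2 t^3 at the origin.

The Hessian of f at 0 is [[0, 0], [0, 0]] with rank 0, so corank 2. A Groebner basis of the Jacobian ideal J(f) in C{s,t} is {s^2/6 + t^5 - t^2/6, s^3 - t^3, s*t - t^2}; counting standard monomials gives mu = 7. Corank 2; j^3 = 2*t*(s - t)^2 has shape L^2 M (L != M), so D-series; mu = 7 gives D_7.

7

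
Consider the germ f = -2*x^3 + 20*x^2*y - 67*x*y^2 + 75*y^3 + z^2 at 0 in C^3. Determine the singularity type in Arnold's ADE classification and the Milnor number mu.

The Hessian of f at 0 is [[0, 0, 0], [0, 0, 0], [0, 0, 2]] with rank 1, so corank 2. A Groebner basis of the Jacobian ideal J(f) in C{x,y,z} is {y^3, x^2 - 11*y^2/2, x*y - 5*y^2/2, z}; counting standard monomials gives mu = 4. Corank 2; j^3 = -(x - 3*y)*(2*x^2 - 14*x*y + 25*y^2) splits into three distinct lines over C (the quadratic factor has nonzero discriminant), so D_4.

Type D_{4}, Milnor number mu = 4.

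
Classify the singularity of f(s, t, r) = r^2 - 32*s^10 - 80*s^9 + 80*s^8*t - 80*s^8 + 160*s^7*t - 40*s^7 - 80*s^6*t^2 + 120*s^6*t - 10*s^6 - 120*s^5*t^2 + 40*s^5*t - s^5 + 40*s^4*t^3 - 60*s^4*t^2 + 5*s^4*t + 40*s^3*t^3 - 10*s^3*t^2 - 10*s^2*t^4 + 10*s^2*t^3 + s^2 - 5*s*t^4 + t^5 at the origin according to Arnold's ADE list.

The Hessian of f at 0 is [[2, 0, 0], [0, 0, 0], [0, 0, 2]] with rank 2, so corank 1. A Groebner basis of the Jacobian ideal J(f) in C{s,t,r} is {t^4, s, r}; counting standard monomials gives mu = 4. Corank 1: A-series; mu = 4 gives A_4.

A4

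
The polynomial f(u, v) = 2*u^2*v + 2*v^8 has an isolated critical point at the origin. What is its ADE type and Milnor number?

Type D_{9}, Milnor number mu = 9.

The Hessian of f at 0 is [[0, 0], [0, 0]] with rank 0, so corank 2. A Groebner basis of the Jacobian ideal J(f) in C{u,v} is {u^2/8 + v^7, u^3, u*v}; counting standard monomials gives mu = 9. Corank 2; j^3 = 2*u^2*v has shape L^2 M (L != M), so D-series; mu = 9 gives D_9.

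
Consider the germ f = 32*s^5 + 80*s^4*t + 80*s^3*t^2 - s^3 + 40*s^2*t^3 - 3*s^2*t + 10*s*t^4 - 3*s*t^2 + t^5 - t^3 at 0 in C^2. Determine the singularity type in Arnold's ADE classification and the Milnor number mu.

Type E8, Milnor number mu = 8.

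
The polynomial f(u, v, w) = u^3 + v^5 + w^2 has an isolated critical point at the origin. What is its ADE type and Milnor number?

Type E_8, Milnor number mu = 8.

The Hessian of f at 0 has rank 1. Corank 2; j^3 = u^3 is a perfect cube, so E-series; the 5-jet and mu = 8 give E_8.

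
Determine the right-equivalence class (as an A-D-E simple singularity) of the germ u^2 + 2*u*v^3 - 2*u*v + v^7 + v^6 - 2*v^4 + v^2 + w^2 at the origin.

A_6

The Hessian of f at 0 is [[2, -2, 0], [-2, 2, 0], [0, 0, 2]] with rank 2, so corank 1. A Groebner basis of the Jacobian ideal J(f) in C{u,v,w} is {u + v^3 - v, u^2 - 2*u*v + v^2, w}; counting standard monomials gives mu = 6. Corank 1: A-series; mu = 6 gives A_6.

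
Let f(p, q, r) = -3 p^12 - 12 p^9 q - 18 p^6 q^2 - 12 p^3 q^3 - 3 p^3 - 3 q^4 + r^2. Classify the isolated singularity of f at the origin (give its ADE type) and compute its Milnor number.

Type E6, Milnor number mu = 6.

The Hessian of f at 0 is [[0, 0, 0], [0, 0, 0], [0, 0, 2]] with rank 1, so corank 2. A Groebner basis of the Jacobian ideal J(f) in C{p,q,r} is {q^3, p^2, r}; counting standard monomials gives mu = 6. Corank 2; j^3 = -3*p^3 is a perfect cube, so E-series; the 4-jet and mu = 6 give E_6.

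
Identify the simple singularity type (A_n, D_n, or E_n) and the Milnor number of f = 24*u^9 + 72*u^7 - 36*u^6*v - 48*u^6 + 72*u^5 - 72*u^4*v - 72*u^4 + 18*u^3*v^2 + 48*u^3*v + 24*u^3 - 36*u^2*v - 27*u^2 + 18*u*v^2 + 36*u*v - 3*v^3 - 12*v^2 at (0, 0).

Type A2, Milnor number mu = 2.

The Hessian of f at 0 is [[-54, 36], [36, -24]] with rank 1, so corank 1. A Groebner basis of the Jacobian ideal J(f) in C{u,v} is {v^2, u - 2*v/3}; counting standard monomials gives mu = 2. Corank 1: A-series; mu = 2 gives A_2.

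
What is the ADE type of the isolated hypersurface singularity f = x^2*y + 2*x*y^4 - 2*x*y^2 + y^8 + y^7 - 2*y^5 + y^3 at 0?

The Hessian of f at 0 has rank 0. Corank 2; j^3 = y*(x - y)^2 has shape L^2 M (L != M), so D-series; mu = 9 gives D_9.

D9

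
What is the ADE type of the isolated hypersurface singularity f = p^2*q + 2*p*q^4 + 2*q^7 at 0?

D8

The Hessian of f at 0 has rank 0. Corank 2; j^3 = p^2*q has shape L^2 M (L != M), so D-series; mu = 8 gives D_8.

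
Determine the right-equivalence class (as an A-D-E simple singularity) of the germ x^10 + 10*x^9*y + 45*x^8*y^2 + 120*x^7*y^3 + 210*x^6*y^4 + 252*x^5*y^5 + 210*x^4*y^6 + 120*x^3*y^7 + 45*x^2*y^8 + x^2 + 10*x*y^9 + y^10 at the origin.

The Hessian of f at 0 has rank 1. Corank 1: A-series; mu = 9 gives A_9.

A_9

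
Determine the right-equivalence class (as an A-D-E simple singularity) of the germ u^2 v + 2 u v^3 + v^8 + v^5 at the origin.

D_{9}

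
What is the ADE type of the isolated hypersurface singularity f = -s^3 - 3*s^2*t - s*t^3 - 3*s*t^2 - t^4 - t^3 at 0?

The Hessian of f at 0 is [[0, 0], [0, 0]] with rank 0, so corank 2. A Groebner basis of the Jacobian ideal J(f) in C{s,t} is {s^3 + 3*s^2*t + 6*s^2 + 12*s*t + 6*t^2, -3*s^2 + s*t^2 - 6*s*t - 3*t^2, 3*s^2 + 6*s*t + t^3 + 3*t^2}; counting standard monomials gives mu = 7. Corank 2; j^3 = -(s + t)^3 is a perfect cube, so E-series; the 4-jet and mu = 7 give E_7.

E_{7}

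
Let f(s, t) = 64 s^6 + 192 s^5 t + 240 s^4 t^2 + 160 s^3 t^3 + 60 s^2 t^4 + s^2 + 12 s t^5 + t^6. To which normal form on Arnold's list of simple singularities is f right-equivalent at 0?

A_5

The Hessian of f at 0 is [[2, 0], [0, 0]] with rank 1, so corank 1. A Groebner basis of the Jacobian ideal J(f) in C{s,t} is {t^5, s}; counting standard monomials gives mu = 5. Corank 1: A-series; mu = 5 gives A_5.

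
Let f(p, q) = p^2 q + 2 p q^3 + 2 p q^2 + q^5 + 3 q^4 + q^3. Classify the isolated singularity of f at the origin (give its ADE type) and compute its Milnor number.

Type D5, Milnor number mu = 5.

The Hessian of f at 0 is [[0, 0], [0, 0]] with rank 0, so corank 2. A Groebner basis of the Jacobian ideal J(f) in C{p,q} is {p*q^2 - p*q - q^2, p*q + q^3 + q^2, p^2 - 2*p*q - 3*q^2}; counting standard monomials gives mu = 5. Corank 2; j^3 = q*(p + q)^2 has shape L^2 M (L != M), so D-series; mu = 5 gives D_5.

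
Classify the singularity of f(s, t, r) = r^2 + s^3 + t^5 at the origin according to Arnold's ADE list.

E8

The Hessian of f at 0 has rank 1. Corank 2; j^3 = s^3 is a perfect cube, so E-series; the 5-jet and mu = 8 give E_8.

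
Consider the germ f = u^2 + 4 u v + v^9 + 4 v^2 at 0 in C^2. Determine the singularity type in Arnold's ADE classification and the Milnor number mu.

Type A8, Milnor number mu = 8.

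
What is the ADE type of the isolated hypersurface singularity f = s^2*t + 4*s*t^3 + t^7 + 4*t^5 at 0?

D_8

The Hessian of f at 0 has rank 0. Corank 2; j^3 = s^2*t has shape L^2 M (L != M), so D-series; mu = 8 gives D_8.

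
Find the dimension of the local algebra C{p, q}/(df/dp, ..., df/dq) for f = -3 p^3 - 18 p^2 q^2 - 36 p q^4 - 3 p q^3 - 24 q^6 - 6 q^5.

7

The Hessian of f at 0 is [[0, 0], [0, 0]] with rank 0, so corank 2. A Groebner basis of the Jacobian ideal J(f) in C{p,q} is {-p^2/4 + q^4 - q^3/12, p^3, p^2*q + p^2/12 + q^3/36, p^2/2 + p*q^2 + q^3/6}; counting standard monomials gives mu = 7. Corank 2; j^3 = -3*p^3 is a perfect cube, so E-series; the 4-jet and mu = 7 give E_7.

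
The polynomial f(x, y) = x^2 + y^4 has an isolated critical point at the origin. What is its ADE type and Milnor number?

Type A_{3}, Milnor number mu = 3.

The Hessian of f at 0 has rank 1. Corank 1: A-series; mu = 3 gives A_3.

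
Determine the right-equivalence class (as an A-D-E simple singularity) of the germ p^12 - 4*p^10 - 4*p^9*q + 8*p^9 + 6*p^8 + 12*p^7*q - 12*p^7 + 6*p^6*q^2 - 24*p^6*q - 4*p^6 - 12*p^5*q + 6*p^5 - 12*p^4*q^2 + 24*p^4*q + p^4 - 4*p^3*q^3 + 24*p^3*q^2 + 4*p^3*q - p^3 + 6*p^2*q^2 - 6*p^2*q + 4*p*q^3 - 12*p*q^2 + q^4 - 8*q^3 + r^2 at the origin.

The Hessian of f at 0 has rank 1. Corank 2; j^3 = -(p + 2*q)^3 is a perfect cube, so E-series; the 4-jet and mu = 6 give E_6.

E_{6}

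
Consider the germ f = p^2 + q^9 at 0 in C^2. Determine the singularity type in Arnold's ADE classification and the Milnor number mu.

The Hessian of f at 0 is [[2, 0], [0, 0]] with rank 1, so corank 1. A Groebner basis of the Jacobian ideal J(f) in C{p,q} is {q^8, p}; counting standard monomials gives mu = 8. Corank 1: A-series; mu = 8 gives A_8.

Type A_8, Milnor number mu = 8.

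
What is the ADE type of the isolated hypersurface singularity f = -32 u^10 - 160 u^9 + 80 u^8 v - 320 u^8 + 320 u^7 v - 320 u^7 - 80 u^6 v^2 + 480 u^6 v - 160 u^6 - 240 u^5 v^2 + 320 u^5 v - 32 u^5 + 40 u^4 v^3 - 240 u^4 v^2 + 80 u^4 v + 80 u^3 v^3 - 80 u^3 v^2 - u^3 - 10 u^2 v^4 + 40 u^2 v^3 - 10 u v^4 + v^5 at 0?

E_8

The Hessian of f at 0 has rank 0. Corank 2; j^3 = -u^3 is a perfect cube, so E-series; the 5-jet and mu = 8 give E_8.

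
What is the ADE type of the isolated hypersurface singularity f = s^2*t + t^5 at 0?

The Hessian of f at 0 has rank 0. Corank 2; j^3 = s^2*t has shape L^2 M (L != M), so D-series; mu = 6 gives D_6.

D_6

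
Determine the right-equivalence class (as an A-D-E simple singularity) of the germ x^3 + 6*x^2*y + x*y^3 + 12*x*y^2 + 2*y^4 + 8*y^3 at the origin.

The Hessian of f at 0 has rank 0. Corank 2; j^3 = (x + 2*y)^3 is a perfect cube, so E-series; the 4-jet and mu = 7 give E_7.

E_{7}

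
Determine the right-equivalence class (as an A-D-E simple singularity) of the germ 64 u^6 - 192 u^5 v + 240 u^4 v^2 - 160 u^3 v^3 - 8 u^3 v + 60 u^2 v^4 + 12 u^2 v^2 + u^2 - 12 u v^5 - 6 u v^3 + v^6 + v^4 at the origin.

A_{3}

The Hessian of f at 0 has rank 1. Corank 1: A-series; mu = 3 gives A_3.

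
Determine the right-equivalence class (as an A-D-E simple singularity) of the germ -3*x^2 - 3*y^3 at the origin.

The Hessian of f at 0 has rank 1. Corank 1: A-series; mu = 2 gives A_2.

A_{2}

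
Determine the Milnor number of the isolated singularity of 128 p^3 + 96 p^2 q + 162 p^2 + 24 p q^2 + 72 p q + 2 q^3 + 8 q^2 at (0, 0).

The Hessian of f at 0 is [[324, 72], [72, 16]] with rank 1, so corank 1. A Groebner basis of the Jacobian ideal J(f) in C{p,q} is {q^2, p + 2*q/9}; counting standard monomials gives mu = 2. Corank 1: A-series; mu = 2 gives A_2.

2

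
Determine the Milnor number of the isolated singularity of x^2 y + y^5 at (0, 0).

6

The Hessian of f at 0 is [[0, 0], [0, 0]] with rank 0, so corank 2. A Groebner basis of the Jacobian ideal J(f) in C{x,y} is {x^2/5 + y^4, x^3, x*y}; counting standard monomials gives mu = 6. Corank 2; j^3 = x^2*y has shape L^2 M (L != M), so D-series; mu = 6 gives D_6.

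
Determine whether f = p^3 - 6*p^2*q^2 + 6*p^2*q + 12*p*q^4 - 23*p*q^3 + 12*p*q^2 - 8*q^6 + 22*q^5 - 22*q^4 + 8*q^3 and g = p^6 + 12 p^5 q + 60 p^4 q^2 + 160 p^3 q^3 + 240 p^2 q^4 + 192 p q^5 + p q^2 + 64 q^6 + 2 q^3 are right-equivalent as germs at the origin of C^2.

The Hessian of f at 0 has rank 0. Corank 2; j^3 = (p + 2*q)^3 is a perfect cube, so E-series; the 4-jet and mu = 7 give E_7. The Hessian of g at 0 has rank 0. Corank 2; j^3 = q^2*(p + 2*q) has shape L^2 M (L != M), so D-series; mu = 7 gives D_7. f is E_7 but g is D_7, hence not right-equivalent.

No.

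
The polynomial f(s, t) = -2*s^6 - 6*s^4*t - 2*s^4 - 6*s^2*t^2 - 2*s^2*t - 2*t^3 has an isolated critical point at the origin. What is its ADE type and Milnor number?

Type D_{4}, Milnor number mu = 4.

The Hessian of f at 0 has rank 0. Corank 2; j^3 = -2*t*(s^2 + t^2) splits into three distinct lines over C (the quadratic factor has nonzero discriminant), so D_4.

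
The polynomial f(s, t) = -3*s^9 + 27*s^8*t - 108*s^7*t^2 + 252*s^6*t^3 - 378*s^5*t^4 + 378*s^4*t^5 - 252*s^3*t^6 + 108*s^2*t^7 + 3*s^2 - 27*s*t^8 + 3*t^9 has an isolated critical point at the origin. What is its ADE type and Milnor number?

Type A8, Milnor number mu = 8.

The Hessian of f at 0 has rank 1. Corank 1: A-series; mu = 8 gives A_8.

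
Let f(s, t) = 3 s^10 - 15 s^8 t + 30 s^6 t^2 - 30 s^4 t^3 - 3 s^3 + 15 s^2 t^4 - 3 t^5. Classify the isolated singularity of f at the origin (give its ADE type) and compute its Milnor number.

Type E_8, Milnor number mu = 8.

The Hessian of f at 0 is [[0, 0], [0, 0]] with rank 0, so corank 2. A Groebner basis of the Jacobian ideal J(f) in C{s,t} is {t^4, s^2}; counting standard monomials gives mu = 8. Corank 2; j^3 = -3*s^3 is a perfect cube, so E-series; the 5-jet and mu = 8 give E_8.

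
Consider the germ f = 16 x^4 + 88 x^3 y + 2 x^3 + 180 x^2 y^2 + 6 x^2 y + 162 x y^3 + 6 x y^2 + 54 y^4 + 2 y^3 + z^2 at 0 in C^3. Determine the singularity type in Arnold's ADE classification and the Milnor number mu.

Type E7, Milnor number mu = 7.

The Hessian of f at 0 has rank 1. Corank 2; j^3 = 2*(x + y)^3 is a perfect cube, so E-series; the 4-jet and mu = 7 give E_7.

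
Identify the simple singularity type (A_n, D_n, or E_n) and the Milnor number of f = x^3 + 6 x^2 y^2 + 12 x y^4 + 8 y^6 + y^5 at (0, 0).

The Hessian of f at 0 is [[0, 0], [0, 0]] with rank 0, so corank 2. A Groebner basis of the Jacobian ideal J(f) in C{x,y} is {y^4, x^3, x^2/4 + x*y^2}; counting standard monomials gives mu = 8. Corank 2; j^3 = x^3 is a perfect cube, so E-series; the 5-jet and mu = 8 give E_8.

Type E_8, Milnor number mu = 8.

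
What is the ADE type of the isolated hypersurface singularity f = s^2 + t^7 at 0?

A_{6}

The Hessian of f at 0 has rank 1. Corank 1: A-series; mu = 6 gives A_6.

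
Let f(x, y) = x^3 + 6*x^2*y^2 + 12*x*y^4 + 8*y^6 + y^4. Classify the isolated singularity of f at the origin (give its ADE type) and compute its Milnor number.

Type E_6, Milnor number mu = 6.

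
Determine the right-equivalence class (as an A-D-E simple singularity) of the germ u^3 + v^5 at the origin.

E8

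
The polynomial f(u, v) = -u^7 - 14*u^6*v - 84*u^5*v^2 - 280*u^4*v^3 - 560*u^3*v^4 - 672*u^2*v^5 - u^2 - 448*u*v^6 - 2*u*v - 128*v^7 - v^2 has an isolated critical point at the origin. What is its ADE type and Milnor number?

Type A_{6}, Milnor number mu = 6.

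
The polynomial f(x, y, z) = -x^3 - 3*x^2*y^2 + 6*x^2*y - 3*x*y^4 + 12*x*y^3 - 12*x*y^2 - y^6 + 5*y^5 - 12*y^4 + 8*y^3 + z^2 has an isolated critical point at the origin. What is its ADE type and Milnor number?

The Hessian of f at 0 is [[0, 0, 0], [0, 0, 0], [0, 0, 2]] with rank 1, so corank 2. A Groebner basis of the Jacobian ideal J(f) in C{x,y,z} is {y^4, x^3 - 6*x^2*y - 6*x^2 + 24*x*y + 16*y^3 - 24*y^2, x^2/2 + x*y^2 - 2*x*y - 2*y^3 + 2*y^2, z}; counting standard monomials gives mu = 8. Corank 2; j^3 = -(x - 2*y)^3 is a perfect cube, so E-series; the 5-jet and mu = 8 give E_8.

Type E8, Milnor number mu = 8.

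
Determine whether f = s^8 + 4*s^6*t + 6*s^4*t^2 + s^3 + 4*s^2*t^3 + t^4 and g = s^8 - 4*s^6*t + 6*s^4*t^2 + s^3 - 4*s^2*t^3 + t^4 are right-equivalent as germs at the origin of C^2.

The Hessian of f at 0 is [[0, 0], [0, 0]] with rank 0, so corank 2. A Groebner basis of the Jacobian ideal J(f) in C{s,t} is {t^3, s^2}; counting standard monomials gives mu = 6. Corank 2; j^3 = s^3 is a perfect cube, so E-series; the 4-jet and mu = 6 give E_6. The Hessian of g at 0 is [[0, 0], [0, 0]] with rank 0, so corank 2. A Groebner basis of the Jacobian ideal J(g) in C{s,t} is {t^3, s^2}; counting standard monomials gives mu = 6. Corank 2; j^3 = s^3 is a perfect cube, so E-series; the 4-jet and mu = 6 give E_6. Both have type E_6, hence right-equivalent.

Yes.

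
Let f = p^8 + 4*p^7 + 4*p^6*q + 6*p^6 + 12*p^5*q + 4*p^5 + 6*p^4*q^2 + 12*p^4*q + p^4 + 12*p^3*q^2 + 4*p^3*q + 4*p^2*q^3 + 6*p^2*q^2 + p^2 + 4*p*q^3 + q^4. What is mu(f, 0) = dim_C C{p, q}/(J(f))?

The Hessian of f at 0 has rank 1. Corank 1: A-series; mu = 3 gives A_3.

3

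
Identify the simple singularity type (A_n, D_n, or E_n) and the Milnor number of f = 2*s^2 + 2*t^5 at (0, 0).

Type A_4, Milnor number mu = 4.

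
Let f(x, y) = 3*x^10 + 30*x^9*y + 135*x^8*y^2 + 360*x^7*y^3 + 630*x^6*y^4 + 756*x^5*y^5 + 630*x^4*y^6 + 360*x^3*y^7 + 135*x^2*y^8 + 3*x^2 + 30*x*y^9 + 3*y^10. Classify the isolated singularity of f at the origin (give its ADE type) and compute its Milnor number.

Type A_{9}, Milnor number mu = 9.

The Hessian of f at 0 has rank 1. Corank 1: A-series; mu = 9 gives A_9.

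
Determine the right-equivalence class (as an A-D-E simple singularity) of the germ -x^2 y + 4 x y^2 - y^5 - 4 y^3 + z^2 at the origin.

D_6

The Hessian of f at 0 has rank 1. Corank 2; j^3 = -y*(x - 2*y)^2 has shape L^2 M (L != M), so D-series; mu = 6 gives D_6.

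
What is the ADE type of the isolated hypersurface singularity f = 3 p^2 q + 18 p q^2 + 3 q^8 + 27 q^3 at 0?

The Hessian of f at 0 is [[0, 0], [0, 0]] with rank 0, so corank 2. A Groebner basis of the Jacobian ideal J(f) in C{p,q} is {p^2/8 + q^7 - 9*q^2/8, p^3 + 27*q^3, p*q + 3*q^2}; counting standard monomials gives mu = 9. Corank 2; j^3 = 3*q*(p + 3*q)^2 has shape L^2 M (L != M), so D-series; mu = 9 gives D_9.

D9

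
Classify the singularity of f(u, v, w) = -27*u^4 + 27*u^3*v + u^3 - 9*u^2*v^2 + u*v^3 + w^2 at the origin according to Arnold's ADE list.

The Hessian of f at 0 has rank 1. Corank 2; j^3 = u^3 is a perfect cube, so E-series; the 4-jet and mu = 7 give E_7.

E7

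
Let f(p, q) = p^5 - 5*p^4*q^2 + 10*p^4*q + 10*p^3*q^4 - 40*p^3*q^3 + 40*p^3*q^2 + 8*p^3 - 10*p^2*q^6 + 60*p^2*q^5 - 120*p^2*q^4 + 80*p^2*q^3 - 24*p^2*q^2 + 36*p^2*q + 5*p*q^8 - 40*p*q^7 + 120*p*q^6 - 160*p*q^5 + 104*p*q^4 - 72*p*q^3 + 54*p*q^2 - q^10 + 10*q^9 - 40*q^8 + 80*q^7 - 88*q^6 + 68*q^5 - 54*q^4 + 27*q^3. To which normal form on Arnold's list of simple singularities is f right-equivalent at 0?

E8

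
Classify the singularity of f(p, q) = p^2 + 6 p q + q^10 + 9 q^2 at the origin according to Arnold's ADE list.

The Hessian of f at 0 is [[2, 6], [6, 18]] with rank 1, so corank 1. A Groebner basis of the Jacobian ideal J(f) in C{p,q} is {q^9, p + 3*q}; counting standard monomials gives mu = 9. Corank 1: A-series; mu = 9 gives A_9.

A_{9}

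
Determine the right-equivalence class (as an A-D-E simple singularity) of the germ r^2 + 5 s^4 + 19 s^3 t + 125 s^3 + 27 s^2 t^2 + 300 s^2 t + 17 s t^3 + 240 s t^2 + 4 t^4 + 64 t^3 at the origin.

E_7

The Hessian of f at 0 has rank 1. Corank 2; j^3 = (5*s + 4*t)^3 is a perfect cube, so E-series; the 4-jet and mu = 7 give E_7.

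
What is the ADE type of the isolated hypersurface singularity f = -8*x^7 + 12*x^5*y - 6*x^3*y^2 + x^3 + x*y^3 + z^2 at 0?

E_7

The Hessian of f at 0 has rank 1. Corank 2; j^3 = x^3 is a perfect cube, so E-series; the 4-jet and mu = 7 give E_7.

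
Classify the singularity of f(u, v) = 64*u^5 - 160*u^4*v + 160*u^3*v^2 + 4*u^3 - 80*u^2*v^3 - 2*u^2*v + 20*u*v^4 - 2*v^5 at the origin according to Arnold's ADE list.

D_6

The Hessian of f at 0 has rank 0. Corank 2; j^3 = 2*u^2*(2*u - v) has shape L^2 M (L != M), so D-series; mu = 6 gives D_6.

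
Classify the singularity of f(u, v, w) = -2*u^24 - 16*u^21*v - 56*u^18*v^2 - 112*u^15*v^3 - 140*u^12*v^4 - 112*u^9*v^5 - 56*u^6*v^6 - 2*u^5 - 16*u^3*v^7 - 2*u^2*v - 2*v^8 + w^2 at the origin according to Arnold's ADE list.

D_{9}

The Hessian of f at 0 has rank 1. Corank 2; j^3 = -2*u^2*v has shape L^2 M (L != M), so D-series; mu = 9 gives D_9.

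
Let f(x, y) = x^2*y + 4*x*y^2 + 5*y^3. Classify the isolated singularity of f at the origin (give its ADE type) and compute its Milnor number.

The Hessian of f at 0 has rank 0. Corank 2; j^3 = y*(x^2 + 4*x*y + 5*y^2) splits into three distinct lines over C (the quadratic factor has nonzero discriminant), so D_4.

Type D_4, Milnor number mu = 4.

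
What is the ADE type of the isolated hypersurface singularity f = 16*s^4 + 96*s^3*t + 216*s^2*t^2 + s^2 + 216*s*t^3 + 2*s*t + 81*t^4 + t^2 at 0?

A_3

The Hessian of f at 0 has rank 1. Corank 1: A-series; mu = 3 gives A_3.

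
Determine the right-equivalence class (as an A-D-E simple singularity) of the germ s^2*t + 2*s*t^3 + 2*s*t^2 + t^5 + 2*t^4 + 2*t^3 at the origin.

D4

The Hessian of f at 0 has rank 0. Corank 2; j^3 = t*(s^2 + 2*s*t + 2*t^2) splits into three distinct lines over C (the quadratic factor has nonzero discriminant), so D_4.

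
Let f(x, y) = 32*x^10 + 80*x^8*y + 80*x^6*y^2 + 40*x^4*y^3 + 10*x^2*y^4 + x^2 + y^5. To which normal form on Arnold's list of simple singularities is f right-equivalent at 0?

The Hessian of f at 0 has rank 1. Corank 1: A-series; mu = 4 gives A_4.

A_{4}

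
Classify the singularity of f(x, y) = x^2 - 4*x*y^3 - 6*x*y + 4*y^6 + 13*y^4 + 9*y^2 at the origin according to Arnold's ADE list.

A3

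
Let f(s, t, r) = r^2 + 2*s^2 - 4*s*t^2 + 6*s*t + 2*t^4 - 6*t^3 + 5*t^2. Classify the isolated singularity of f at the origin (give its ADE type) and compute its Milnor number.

Type A_1, Milnor number mu = 1.

The Hessian of f at 0 has rank 3. Corank 0: nondegenerate Morse point, so A_1.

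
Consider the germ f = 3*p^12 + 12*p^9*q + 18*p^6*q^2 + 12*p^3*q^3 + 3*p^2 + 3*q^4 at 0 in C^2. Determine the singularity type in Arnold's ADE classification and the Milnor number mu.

The Hessian of f at 0 is [[6, 0], [0, 0]] with rank 1, so corank 1. A Groebner basis of the Jacobian ideal J(f) in C{p,q} is {q^3, p}; counting standard monomials gives mu = 3. Corank 1: A-series; mu = 3 gives A_3.

Type A_3, Milnor number mu = 3.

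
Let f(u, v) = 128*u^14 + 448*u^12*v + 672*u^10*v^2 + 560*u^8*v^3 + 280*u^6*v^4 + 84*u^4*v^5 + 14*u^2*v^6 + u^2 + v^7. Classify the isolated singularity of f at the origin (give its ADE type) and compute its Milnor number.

Type A6, Milnor number mu = 6.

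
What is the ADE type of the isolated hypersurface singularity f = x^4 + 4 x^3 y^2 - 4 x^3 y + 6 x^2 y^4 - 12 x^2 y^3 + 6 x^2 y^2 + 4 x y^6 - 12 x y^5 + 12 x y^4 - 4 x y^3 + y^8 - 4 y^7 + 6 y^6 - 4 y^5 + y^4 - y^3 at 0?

The Hessian of f at 0 is [[0, 0], [0, 0]] with rank 0, so corank 2. A Groebner basis of the Jacobian ideal J(f) in C{x,y} is {x^3 - 3*x^2*y, y^2}; counting standard monomials gives mu = 6. Corank 2; j^3 = -y^3 is a perfect cube, so E-series; the 4-jet and mu = 6 give E_6.

E_6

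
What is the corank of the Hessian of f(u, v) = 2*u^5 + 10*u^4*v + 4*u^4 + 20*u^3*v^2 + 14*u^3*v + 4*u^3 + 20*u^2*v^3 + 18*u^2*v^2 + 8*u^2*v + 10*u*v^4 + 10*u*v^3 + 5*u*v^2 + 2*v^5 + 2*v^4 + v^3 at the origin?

2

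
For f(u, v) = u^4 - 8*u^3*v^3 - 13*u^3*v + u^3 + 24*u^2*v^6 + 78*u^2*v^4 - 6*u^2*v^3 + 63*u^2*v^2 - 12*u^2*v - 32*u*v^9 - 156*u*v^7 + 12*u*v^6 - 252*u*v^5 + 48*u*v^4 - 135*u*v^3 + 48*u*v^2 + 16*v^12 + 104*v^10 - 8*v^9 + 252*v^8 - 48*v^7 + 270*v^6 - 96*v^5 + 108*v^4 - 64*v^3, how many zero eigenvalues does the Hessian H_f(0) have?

2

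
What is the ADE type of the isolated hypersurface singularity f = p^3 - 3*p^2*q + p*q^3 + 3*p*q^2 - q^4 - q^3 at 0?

The Hessian of f at 0 has rank 0. Corank 2; j^3 = (p - q)^3 is a perfect cube, so E-series; the 4-jet and mu = 7 give E_7.

E_7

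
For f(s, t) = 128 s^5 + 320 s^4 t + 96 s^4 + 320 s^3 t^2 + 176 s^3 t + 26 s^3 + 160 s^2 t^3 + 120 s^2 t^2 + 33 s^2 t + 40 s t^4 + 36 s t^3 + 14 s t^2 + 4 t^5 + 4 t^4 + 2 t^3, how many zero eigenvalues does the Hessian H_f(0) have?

2

Hessian at 0 has rank 0.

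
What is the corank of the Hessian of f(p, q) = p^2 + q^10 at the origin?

1

The Hessian at 0 is [[2, 0], [0, 0]] of rank 1; hence corank 1.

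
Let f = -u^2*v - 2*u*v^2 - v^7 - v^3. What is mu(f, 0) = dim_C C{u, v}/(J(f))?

8

The Hessian of f at 0 has rank 0. Corank 2; j^3 = -v*(u + v)^2 has shape L^2 M (L != M), so D-series; mu = 8 gives D_8.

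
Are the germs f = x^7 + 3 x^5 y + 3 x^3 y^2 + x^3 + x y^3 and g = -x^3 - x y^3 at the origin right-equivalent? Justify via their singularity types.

Yes.

The Hessian of f at 0 is [[0, 0], [0, 0]] with rank 0, so corank 2. A Groebner basis of the Jacobian ideal J(f) in C{x,y} is {x^3, x*y^2, 3*x^2 + y^3}; counting standard monomials gives mu = 7. Corank 2; j^3 = x^3 is a perfect cube, so E-series; the 4-jet and mu = 7 give E_7. The Hessian of g at 0 is [[0, 0], [0, 0]] with rank 0, so corank 2. A Groebner basis of the Jacobian ideal J(g) in C{x,y} is {x^3, x*y^2, 3*x^2 + y^3}; counting standard monomials gives mu = 7. Corank 2; j^3 = -x^3 is a perfect cube, so E-series; the 4-jet and mu = 7 give E_7. Both have type E_7, hence right-equivalent.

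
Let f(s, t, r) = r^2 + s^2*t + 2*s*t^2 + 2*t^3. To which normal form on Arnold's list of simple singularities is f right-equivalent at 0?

D_{4}

The Hessian of f at 0 is [[0, 0, 0], [0, 0, 0], [0, 0, 2]] with rank 1, so corank 2. A Groebner basis of the Jacobian ideal J(f) in C{s,t,r} is {t^3, s^2 + 2*t^2, s*t + t^2, r}; counting standard monomials gives mu = 4. Corank 2; j^3 = t*(s^2 + 2*s*t + 2*t^2) splits into three distinct lines over C (the quadratic factor has nonzero discriminant), so D_4.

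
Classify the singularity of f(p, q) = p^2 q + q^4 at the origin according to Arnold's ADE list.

D_5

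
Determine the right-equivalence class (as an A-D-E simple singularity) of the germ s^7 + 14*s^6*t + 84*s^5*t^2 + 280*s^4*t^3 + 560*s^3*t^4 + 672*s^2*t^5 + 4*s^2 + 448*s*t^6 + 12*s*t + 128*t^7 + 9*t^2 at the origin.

A_{6}

The Hessian of f at 0 has rank 1. Corank 1: A-series; mu = 6 gives A_6.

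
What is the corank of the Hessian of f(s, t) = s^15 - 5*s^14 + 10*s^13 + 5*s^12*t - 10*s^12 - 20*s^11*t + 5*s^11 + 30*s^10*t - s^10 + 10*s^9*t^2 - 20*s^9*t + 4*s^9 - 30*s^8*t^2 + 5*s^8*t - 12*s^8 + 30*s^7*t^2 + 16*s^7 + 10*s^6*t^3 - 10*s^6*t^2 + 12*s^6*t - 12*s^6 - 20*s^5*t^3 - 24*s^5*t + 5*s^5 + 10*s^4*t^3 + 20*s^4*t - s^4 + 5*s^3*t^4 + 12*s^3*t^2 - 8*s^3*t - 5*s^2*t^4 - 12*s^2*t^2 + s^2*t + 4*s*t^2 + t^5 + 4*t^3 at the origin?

Hessian at 0 has rank 0.

2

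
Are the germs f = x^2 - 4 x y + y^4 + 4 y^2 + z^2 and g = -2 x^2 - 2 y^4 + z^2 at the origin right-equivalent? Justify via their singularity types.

Yes.

The Hessian of f at 0 has rank 2. Corank 1: A-series; mu = 3 gives A_3. The Hessian of g at 0 has rank 2. Corank 1: A-series; mu = 3 gives A_3. Both have type A_3, hence right-equivalent.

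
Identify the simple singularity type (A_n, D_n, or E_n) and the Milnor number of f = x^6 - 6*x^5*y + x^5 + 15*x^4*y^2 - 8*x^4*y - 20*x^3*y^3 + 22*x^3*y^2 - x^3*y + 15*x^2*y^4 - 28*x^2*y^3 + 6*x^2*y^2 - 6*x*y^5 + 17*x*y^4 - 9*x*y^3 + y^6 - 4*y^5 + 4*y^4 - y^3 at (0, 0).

Type E7, Milnor number mu = 7.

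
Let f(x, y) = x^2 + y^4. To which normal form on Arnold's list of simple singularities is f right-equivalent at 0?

The Hessian of f at 0 is [[2, 0], [0, 0]] with rank 1, so corank 1. A Groebner basis of the Jacobian ideal J(f) in C{x,y} is {y^3, x}; counting standard monomials gives mu = 3. Corank 1: A-series; mu = 3 gives A_3.

A_{3}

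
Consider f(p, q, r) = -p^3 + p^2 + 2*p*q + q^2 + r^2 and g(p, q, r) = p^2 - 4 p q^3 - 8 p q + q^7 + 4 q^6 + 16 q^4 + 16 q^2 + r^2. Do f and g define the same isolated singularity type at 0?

The Hessian of f at 0 has rank 2. Corank 1: A-series; mu = 2 gives A_2. The Hessian of g at 0 has rank 2. Corank 1: A-series; mu = 6 gives A_6. f is A_2 but g is A_6, hence not right-equivalent.

No.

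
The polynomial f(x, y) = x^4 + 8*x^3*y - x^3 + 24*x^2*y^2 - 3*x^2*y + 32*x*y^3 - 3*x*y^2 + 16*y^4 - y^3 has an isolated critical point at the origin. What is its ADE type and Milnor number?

Type E_{6}, Milnor number mu = 6.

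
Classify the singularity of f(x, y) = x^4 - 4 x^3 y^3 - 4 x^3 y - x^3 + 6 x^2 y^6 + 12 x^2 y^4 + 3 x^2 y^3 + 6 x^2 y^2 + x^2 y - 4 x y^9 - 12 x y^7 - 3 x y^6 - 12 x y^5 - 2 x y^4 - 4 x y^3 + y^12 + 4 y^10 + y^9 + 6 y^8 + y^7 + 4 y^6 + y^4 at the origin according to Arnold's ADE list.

The Hessian of f at 0 is [[0, 0], [0, 0]] with rank 0, so corank 2. A Groebner basis of the Jacobian ideal J(f) in C{x,y} is {x*y^2, x*y/4 + y^3, x^2 - x*y}; counting standard monomials gives mu = 5. Corank 2; j^3 = -x^2*(x - y) has shape L^2 M (L != M), so D-series; mu = 5 gives D_5.

D_5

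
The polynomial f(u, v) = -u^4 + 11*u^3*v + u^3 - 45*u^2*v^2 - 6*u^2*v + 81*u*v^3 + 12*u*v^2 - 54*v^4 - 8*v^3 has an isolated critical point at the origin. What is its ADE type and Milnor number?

Type E_{7}, Milnor number mu = 7.

The Hessian of f at 0 has rank 0. Corank 2; j^3 = (u - 2*v)^3 is a perfect cube, so E-series; the 4-jet and mu = 7 give E_7.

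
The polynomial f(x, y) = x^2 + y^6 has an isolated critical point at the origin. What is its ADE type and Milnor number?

Type A_5, Milnor number mu = 5.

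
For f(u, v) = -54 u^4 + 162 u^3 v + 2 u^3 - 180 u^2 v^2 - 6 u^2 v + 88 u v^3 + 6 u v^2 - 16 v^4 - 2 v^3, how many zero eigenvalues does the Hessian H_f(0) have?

2

Hessian at 0 has rank 0.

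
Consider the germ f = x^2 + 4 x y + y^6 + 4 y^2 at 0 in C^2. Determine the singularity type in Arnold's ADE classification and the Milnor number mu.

The Hessian of f at 0 has rank 1. Corank 1: A-series; mu = 5 gives A_5.

Type A_{5}, Milnor number mu = 5.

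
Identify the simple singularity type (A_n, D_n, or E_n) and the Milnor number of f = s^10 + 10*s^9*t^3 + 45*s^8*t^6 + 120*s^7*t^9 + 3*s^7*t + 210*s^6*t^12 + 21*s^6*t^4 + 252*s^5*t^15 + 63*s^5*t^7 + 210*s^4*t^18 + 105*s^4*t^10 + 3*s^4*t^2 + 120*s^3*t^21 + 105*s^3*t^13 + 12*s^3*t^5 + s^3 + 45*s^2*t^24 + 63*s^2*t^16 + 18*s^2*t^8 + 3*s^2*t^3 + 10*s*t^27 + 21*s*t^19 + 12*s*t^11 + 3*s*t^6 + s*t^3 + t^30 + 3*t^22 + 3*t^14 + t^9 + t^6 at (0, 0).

Type E_7, Milnor number mu = 7.

The Hessian of f at 0 has rank 0. Corank 2; j^3 = s^3 is a perfect cube, so E-series; the 4-jet and mu = 7 give E_7.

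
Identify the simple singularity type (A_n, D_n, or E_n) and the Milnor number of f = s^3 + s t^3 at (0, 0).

The Hessian of f at 0 has rank 0. Corank 2; j^3 = s^3 is a perfect cube, so E-series; the 4-jet and mu = 7 give E_7.

Type E_{7}, Milnor number mu = 7.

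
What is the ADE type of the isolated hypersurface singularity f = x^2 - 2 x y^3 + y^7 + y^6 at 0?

A_{6}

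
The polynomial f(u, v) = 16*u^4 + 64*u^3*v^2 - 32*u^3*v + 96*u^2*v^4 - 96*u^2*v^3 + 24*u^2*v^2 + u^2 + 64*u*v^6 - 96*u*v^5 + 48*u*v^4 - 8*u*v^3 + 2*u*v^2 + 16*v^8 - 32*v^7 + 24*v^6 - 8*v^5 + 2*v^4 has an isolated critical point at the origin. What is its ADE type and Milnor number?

Type A_3, Milnor number mu = 3.

The Hessian of f at 0 has rank 1. Corank 1: A-series; mu = 3 gives A_3.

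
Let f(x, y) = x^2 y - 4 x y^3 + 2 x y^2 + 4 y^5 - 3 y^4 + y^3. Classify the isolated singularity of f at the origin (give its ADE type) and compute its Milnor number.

Type D_5, Milnor number mu = 5.

The Hessian of f at 0 has rank 0. Corank 2; j^3 = y*(x + y)^2 has shape L^2 M (L != M), so D-series; mu = 5 gives D_5.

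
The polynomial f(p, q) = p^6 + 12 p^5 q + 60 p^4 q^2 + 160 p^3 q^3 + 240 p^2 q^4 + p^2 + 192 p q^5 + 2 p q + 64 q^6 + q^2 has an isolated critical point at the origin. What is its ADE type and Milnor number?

Type A5, Milnor number mu = 5.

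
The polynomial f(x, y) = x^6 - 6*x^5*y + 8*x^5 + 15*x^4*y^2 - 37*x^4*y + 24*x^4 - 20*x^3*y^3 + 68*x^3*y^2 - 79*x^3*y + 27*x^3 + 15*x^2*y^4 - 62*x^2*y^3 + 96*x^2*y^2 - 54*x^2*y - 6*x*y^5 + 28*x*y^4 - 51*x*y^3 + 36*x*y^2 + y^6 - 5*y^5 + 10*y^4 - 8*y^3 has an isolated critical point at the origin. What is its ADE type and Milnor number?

The Hessian of f at 0 has rank 0. Corank 2; j^3 = (3*x - 2*y)^3 is a perfect cube, so E-series; the 4-jet and mu = 7 give E_7.

Type E_{7}, Milnor number mu = 7.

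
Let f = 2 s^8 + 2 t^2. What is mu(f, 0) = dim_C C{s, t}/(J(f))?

7

The Hessian of f at 0 is [[0, 0], [0, 4]] with rank 1, so corank 1. A Groebner basis of the Jacobian ideal J(f) in C{s,t} is {s^7, t}; counting standard monomials gives mu = 7. Corank 1: A-series; mu = 7 gives A_7.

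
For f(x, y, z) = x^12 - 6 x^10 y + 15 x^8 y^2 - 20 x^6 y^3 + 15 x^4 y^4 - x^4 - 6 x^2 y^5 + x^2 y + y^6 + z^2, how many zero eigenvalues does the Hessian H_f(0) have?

2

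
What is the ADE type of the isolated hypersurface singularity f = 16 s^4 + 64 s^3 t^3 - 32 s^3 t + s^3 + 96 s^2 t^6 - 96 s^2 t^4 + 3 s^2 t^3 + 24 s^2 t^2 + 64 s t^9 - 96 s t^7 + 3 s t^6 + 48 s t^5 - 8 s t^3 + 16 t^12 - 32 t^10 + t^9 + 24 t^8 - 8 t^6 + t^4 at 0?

E_{6}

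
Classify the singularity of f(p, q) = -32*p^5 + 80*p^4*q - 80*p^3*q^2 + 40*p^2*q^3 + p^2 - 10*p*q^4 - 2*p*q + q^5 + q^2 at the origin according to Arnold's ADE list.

The Hessian of f at 0 is [[2, -2], [-2, 2]] with rank 1, so corank 1. A Groebner basis of the Jacobian ideal J(f) in C{p,q} is {q^4, p - q}; counting standard monomials gives mu = 4. Corank 1: A-series; mu = 4 gives A_4.

A_4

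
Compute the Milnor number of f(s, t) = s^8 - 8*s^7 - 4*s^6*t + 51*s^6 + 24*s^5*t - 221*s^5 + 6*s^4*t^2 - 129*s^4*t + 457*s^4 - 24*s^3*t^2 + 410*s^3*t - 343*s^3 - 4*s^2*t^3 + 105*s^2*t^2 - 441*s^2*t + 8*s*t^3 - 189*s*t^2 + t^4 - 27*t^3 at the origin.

The Hessian of f at 0 has rank 0. Corank 2; j^3 = -(7*s + 3*t)^3 is a perfect cube, so E-series; the 4-jet and mu = 6 give E_6.

6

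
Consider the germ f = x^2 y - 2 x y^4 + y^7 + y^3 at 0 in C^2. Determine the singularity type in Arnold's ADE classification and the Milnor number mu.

The Hessian of f at 0 is [[0, 0], [0, 0]] with rank 0, so corank 2. A Groebner basis of the Jacobian ideal J(f) in C{x,y} is {y^3, x^2 + 3*y^2, x*y}; counting standard monomials gives mu = 4. Corank 2; j^3 = y*(x^2 + y^2) splits into three distinct lines over C (the quadratic factor has nonzero discriminant), so D_4.

Type D_{4}, Milnor number mu = 4.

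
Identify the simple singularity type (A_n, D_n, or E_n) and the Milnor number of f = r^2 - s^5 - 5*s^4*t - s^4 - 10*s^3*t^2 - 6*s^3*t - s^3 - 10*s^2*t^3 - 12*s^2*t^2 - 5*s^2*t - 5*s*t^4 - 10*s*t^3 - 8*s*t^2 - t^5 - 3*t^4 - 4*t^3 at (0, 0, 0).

Type D5, Milnor number mu = 5.

The Hessian of f at 0 has rank 1. Corank 2; j^3 = -(s + t)*(s + 2*t)^2 has shape L^2 M (L != M), so D-series; mu = 5 gives D_5.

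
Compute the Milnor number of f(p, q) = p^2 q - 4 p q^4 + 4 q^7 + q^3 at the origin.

4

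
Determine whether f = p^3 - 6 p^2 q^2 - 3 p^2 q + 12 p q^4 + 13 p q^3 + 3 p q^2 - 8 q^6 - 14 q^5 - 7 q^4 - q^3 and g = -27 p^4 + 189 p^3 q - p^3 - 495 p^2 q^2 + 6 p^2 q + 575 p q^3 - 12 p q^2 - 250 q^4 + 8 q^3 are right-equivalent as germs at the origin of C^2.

Yes.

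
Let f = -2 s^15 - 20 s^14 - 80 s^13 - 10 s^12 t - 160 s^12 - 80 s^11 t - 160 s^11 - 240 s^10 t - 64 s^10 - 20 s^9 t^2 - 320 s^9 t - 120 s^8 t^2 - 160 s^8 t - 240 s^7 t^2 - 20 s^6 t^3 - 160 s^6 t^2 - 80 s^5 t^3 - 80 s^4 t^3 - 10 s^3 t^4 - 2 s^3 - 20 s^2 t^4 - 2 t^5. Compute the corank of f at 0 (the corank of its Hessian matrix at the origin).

2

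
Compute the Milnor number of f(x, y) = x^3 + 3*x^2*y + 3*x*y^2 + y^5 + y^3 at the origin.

8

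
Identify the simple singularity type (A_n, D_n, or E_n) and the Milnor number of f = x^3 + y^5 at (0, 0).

Type E_{8}, Milnor number mu = 8.

The Hessian of f at 0 has rank 0. Corank 2; j^3 = x^3 is a perfect cube, so E-series; the 5-jet and mu = 8 give E_8.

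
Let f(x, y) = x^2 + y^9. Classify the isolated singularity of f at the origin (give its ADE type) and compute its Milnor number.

The Hessian of f at 0 has rank 1. Corank 1: A-series; mu = 8 gives A_8.

Type A8, Milnor number mu = 8.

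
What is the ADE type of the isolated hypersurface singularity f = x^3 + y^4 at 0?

The Hessian of f at 0 is [[0, 0], [0, 0]] with rank 0, so corank 2. A Groebner basis of the Jacobian ideal J(f) in C{x,y} is {y^3, x^2}; counting standard monomials gives mu = 6. Corank 2; j^3 = x^3 is a perfect cube, so E-series; the 4-jet and mu = 6 give E_6.

E_{6}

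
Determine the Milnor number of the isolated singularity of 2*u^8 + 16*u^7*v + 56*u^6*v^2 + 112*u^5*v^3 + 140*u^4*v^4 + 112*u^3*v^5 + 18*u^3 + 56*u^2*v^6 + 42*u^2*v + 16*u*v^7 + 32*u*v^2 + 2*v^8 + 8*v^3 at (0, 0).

9

The Hessian of f at 0 has rank 0. Corank 2; j^3 = 2*(u + v)*(3*u + 2*v)^2 has shape L^2 M (L != M), so D-series; mu = 9 gives D_9.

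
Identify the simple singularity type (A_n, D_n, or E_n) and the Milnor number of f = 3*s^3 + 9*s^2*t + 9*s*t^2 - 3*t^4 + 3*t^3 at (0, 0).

The Hessian of f at 0 is [[0, 0], [0, 0]] with rank 0, so corank 2. A Groebner basis of the Jacobian ideal J(f) in C{s,t} is {t^3, s^2 + 2*s*t + t^2}; counting standard monomials gives mu = 6. Corank 2; j^3 = 3*(s + t)^3 is a perfect cube, so E-series; the 4-jet and mu = 6 give E_6.

Type E_6, Milnor number mu = 6.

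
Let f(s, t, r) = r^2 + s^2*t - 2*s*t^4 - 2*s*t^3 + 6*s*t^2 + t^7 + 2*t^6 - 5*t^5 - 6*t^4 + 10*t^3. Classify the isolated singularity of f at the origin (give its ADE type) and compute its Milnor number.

Type D_{4}, Milnor number mu = 4.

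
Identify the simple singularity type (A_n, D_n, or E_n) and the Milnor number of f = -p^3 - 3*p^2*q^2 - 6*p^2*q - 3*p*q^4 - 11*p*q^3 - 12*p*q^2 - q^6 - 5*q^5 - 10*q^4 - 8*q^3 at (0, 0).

The Hessian of f at 0 is [[0, 0], [0, 0]] with rank 0, so corank 2. A Groebner basis of the Jacobian ideal J(f) in C{p,q} is {-p^2 - 4*p*q + q^4 + q^3/3 - 4*q^2, p^3 + 14*p^2 + 56*p*q + 10*q^3/3 + 56*q^2, p^2*q - 13*p^2/3 - 52*p*q/3 - 23*q^3/9 - 52*q^2/3, p^2 + p*q^2 + 4*p*q + 5*q^3/3 + 4*q^2}; counting standard monomials gives mu = 7. Corank 2; j^3 = -(p + 2*q)^3 is a perfect cube, so E-series; the 4-jet and mu = 7 give E_7.

Type E7, Milnor number mu = 7.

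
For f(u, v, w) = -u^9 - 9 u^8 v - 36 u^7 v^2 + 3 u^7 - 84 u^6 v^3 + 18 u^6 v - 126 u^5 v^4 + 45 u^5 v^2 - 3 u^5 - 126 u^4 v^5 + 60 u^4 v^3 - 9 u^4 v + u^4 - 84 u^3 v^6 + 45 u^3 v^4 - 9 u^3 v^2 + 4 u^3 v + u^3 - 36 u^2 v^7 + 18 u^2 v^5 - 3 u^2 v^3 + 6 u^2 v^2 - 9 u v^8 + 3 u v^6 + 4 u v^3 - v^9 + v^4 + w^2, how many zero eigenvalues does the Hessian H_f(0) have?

2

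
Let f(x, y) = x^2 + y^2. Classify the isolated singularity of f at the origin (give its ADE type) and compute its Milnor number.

The Hessian of f at 0 has rank 2. Corank 0: nondegenerate Morse point, so A_1.

Type A_1, Milnor number mu = 1.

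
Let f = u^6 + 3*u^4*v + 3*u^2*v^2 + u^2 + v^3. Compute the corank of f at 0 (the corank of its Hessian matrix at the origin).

Hessian at 0 has rank 1.

1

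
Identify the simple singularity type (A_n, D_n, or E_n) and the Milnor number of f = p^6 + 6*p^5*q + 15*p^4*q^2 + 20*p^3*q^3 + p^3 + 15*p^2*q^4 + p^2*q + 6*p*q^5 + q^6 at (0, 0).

Type D7, Milnor number mu = 7.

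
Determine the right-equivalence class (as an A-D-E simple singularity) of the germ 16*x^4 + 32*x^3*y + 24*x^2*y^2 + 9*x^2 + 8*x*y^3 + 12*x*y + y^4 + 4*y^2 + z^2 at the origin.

The Hessian of f at 0 has rank 2. Corank 1: A-series; mu = 3 gives A_3.

A_{3}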